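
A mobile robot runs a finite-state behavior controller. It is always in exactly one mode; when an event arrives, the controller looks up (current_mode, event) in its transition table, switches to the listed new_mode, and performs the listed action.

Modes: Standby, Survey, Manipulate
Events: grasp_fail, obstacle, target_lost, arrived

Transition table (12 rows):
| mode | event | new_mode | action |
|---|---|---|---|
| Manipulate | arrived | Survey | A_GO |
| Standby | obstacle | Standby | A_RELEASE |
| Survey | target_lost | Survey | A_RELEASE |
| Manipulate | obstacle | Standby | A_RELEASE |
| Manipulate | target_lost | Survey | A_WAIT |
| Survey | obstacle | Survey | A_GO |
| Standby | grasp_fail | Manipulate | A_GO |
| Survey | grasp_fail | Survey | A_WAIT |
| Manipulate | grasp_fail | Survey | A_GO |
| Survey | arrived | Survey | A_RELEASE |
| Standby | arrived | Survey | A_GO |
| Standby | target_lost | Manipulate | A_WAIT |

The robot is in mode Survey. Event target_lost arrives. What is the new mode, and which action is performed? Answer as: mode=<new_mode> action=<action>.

current mode = Survey; filter table to that mode:
  (Survey, target_lost) → (Survey, A_RELEASE)  ← event matches
  (Survey, obstacle) → (Survey, A_GO)
  (Survey, grasp_fail) → (Survey, A_WAIT)
  (Survey, arrived) → (Survey, A_RELEASE)
event = target_lost selects (Survey, A_RELEASE)

mode=Survey action=A_RELEASE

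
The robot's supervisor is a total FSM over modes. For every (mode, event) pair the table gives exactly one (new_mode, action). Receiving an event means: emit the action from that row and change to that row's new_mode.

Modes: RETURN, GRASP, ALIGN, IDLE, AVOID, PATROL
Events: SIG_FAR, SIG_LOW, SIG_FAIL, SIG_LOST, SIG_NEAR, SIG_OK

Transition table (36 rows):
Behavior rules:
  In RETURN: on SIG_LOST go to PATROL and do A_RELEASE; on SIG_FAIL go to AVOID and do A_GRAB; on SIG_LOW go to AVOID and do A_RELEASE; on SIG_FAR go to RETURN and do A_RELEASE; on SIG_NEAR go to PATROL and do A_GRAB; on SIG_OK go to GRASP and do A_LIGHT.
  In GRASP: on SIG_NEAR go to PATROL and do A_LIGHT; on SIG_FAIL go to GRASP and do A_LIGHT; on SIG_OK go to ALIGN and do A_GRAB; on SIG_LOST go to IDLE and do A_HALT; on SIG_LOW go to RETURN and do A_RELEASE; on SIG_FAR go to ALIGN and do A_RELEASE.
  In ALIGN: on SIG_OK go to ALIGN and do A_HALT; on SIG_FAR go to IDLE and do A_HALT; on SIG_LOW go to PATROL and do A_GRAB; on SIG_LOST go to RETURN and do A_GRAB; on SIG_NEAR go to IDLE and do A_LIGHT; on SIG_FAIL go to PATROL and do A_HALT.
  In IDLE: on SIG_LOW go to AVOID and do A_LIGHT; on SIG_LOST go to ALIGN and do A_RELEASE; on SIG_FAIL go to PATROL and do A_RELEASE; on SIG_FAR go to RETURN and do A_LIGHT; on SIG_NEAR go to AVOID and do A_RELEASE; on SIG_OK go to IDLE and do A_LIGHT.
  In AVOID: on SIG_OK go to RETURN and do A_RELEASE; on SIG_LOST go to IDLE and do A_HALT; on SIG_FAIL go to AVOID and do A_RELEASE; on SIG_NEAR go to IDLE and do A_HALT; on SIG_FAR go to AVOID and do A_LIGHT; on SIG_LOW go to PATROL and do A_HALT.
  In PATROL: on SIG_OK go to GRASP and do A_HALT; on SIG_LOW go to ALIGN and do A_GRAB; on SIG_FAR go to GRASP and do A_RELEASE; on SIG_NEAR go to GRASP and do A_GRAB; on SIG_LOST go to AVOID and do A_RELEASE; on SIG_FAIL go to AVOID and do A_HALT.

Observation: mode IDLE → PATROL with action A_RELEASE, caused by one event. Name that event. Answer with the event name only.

SIG_FAIL

try SIG_FAR: (IDLE, SIG_FAR) → (RETURN, A_LIGHT)
try SIG_LOW: (IDLE, SIG_LOW) → (AVOID, A_LIGHT)
try SIG_FAIL: (IDLE, SIG_FAIL) → (PATROL, A_RELEASE)  ← matches
try SIG_LOST: (IDLE, SIG_LOST) → (ALIGN, A_RELEASE)
try SIG_NEAR: (IDLE, SIG_NEAR) → (AVOID, A_RELEASE)
try SIG_OK: (IDLE, SIG_OK) → (IDLE, A_LIGHT)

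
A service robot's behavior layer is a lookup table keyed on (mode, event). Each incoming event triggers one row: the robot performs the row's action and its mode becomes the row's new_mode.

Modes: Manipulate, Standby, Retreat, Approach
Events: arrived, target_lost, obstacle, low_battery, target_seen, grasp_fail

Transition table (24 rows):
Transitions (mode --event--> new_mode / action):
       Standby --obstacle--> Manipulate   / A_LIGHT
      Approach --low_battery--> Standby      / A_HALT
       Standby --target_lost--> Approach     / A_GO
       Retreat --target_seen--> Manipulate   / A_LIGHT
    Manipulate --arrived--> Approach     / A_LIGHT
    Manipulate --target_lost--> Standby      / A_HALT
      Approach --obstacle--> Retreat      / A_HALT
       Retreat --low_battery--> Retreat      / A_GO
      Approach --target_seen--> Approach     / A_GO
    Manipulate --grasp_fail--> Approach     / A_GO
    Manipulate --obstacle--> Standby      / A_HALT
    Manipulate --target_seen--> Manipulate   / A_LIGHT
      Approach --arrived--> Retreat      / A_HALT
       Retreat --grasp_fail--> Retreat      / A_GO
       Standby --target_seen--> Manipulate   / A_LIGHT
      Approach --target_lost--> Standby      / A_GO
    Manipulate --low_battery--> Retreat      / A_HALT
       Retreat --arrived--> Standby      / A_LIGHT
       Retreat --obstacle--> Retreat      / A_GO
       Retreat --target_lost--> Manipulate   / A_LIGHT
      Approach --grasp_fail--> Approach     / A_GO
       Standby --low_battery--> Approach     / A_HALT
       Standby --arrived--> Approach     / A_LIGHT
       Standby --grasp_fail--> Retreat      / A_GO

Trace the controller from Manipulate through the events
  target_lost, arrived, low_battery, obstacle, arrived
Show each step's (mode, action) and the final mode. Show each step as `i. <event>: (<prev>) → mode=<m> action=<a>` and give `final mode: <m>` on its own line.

1. target_lost: (Manipulate) → mode=Standby action=A_HALT
2. arrived: (Standby) → mode=Approach action=A_LIGHT
3. low_battery: (Approach) → mode=Standby action=A_HALT
4. obstacle: (Standby) → mode=Manipulate action=A_LIGHT
5. arrived: (Manipulate) → mode=Approach action=A_LIGHT

final mode: Approach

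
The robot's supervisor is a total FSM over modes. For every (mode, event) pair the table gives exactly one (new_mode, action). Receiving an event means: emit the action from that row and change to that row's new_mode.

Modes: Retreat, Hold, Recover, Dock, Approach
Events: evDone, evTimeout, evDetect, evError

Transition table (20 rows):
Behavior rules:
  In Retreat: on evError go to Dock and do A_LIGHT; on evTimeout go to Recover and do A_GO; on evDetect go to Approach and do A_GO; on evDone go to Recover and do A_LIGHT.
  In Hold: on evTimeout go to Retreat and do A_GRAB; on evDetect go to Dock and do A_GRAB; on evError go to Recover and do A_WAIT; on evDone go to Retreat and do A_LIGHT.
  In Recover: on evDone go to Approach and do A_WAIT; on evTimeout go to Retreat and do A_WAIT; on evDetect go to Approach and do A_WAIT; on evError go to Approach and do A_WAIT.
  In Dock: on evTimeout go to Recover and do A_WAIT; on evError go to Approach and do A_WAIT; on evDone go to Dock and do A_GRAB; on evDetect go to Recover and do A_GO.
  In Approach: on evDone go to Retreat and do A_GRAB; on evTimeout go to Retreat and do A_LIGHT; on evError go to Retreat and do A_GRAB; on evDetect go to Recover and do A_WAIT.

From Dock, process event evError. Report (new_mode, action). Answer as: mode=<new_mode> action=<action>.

mode=Approach action=A_WAIT

current mode = Dock; filter table to that mode:
  (Dock, evTimeout) → (Recover, A_WAIT)
  (Dock, evError) → (Approach, A_WAIT)  ← event matches
  (Dock, evDone) → (Dock, A_GRAB)
  (Dock, evDetect) → (Recover, A_GO)
event = evError selects (Approach, A_WAIT)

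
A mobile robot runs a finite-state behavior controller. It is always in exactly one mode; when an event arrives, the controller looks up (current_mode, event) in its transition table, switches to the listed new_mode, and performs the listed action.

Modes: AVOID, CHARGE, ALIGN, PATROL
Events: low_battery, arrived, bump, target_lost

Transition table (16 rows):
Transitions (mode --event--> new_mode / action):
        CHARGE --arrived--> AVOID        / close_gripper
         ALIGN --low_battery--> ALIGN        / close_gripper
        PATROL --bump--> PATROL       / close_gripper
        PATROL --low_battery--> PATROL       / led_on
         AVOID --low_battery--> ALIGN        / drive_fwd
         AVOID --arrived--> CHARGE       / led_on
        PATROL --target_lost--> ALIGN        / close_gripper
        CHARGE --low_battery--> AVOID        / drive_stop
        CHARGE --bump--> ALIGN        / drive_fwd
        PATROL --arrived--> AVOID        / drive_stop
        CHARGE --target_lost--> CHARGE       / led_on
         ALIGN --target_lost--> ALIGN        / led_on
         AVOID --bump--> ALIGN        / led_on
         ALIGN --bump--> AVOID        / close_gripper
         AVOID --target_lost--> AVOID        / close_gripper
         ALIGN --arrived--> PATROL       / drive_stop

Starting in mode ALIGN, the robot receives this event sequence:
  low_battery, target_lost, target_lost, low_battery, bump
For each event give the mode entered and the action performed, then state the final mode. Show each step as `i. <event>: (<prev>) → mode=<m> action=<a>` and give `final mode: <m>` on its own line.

final mode: AVOID

1. low_battery: (ALIGN) → mode=ALIGN action=close_gripper
2. target_lost: (ALIGN) → mode=ALIGN action=led_on
3. target_lost: (ALIGN) → mode=ALIGN action=led_on
4. low_battery: (ALIGN) → mode=ALIGN action=close_gripper
5. bump: (ALIGN) → mode=AVOID action=close_gripper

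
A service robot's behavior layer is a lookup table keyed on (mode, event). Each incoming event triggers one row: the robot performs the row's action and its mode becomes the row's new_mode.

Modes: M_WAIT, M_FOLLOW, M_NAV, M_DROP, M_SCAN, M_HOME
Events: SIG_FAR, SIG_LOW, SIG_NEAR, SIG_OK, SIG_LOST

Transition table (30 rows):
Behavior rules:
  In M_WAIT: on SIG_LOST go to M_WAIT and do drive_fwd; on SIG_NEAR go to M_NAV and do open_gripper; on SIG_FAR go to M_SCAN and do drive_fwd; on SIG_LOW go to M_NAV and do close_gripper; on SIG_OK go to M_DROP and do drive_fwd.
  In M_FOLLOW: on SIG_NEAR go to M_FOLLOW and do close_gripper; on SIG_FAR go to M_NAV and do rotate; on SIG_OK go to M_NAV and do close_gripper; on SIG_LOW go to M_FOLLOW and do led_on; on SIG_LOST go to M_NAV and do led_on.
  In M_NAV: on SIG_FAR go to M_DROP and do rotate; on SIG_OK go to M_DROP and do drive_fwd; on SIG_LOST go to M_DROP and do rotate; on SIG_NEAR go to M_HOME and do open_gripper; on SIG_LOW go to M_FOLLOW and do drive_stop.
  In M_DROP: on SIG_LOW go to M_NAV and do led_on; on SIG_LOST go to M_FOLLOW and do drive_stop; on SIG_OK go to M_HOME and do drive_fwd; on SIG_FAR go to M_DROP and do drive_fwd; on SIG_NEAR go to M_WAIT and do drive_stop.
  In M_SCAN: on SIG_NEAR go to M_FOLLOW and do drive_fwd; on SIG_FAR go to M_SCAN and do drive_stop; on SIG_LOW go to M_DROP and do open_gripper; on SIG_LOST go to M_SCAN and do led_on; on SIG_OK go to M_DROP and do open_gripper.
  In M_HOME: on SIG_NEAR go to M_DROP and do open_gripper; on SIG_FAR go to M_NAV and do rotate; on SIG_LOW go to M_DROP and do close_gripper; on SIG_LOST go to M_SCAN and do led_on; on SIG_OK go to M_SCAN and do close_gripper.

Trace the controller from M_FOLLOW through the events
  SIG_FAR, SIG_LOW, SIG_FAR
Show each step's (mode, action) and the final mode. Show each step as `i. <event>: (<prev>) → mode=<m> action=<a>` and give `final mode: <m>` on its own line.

1. SIG_FAR: (M_FOLLOW) → mode=M_NAV action=rotate
2. SIG_LOW: (M_NAV) → mode=M_FOLLOW action=drive_stop
3. SIG_FAR: (M_FOLLOW) → mode=M_NAV action=rotate

final mode: M_NAV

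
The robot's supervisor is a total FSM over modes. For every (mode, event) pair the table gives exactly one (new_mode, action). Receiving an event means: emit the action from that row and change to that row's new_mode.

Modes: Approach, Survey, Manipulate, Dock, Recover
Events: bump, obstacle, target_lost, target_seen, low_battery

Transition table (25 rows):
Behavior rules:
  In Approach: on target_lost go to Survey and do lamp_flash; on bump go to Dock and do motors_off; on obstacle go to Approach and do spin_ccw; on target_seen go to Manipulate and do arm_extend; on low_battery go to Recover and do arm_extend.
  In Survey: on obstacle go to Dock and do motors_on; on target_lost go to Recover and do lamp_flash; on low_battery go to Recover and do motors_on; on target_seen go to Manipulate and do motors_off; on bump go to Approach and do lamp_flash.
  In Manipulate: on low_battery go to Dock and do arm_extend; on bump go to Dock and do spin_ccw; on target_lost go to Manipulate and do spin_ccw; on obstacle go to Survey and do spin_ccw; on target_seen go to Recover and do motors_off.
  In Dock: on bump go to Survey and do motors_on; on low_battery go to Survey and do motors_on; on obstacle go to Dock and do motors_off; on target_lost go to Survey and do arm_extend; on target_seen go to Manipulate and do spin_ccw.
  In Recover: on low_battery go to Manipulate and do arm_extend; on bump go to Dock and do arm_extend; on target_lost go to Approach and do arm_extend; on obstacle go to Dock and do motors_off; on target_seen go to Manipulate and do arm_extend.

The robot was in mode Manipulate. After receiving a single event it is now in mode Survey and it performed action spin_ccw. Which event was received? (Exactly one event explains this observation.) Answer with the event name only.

try bump: (Manipulate, bump) → (Dock, spin_ccw)
try obstacle: (Manipulate, obstacle) → (Survey, spin_ccw)  ← matches
try target_lost: (Manipulate, target_lost) → (Manipulate, spin_ccw)
try target_seen: (Manipulate, target_seen) → (Recover, motors_off)
try low_battery: (Manipulate, low_battery) → (Dock, arm_extend)

obstacle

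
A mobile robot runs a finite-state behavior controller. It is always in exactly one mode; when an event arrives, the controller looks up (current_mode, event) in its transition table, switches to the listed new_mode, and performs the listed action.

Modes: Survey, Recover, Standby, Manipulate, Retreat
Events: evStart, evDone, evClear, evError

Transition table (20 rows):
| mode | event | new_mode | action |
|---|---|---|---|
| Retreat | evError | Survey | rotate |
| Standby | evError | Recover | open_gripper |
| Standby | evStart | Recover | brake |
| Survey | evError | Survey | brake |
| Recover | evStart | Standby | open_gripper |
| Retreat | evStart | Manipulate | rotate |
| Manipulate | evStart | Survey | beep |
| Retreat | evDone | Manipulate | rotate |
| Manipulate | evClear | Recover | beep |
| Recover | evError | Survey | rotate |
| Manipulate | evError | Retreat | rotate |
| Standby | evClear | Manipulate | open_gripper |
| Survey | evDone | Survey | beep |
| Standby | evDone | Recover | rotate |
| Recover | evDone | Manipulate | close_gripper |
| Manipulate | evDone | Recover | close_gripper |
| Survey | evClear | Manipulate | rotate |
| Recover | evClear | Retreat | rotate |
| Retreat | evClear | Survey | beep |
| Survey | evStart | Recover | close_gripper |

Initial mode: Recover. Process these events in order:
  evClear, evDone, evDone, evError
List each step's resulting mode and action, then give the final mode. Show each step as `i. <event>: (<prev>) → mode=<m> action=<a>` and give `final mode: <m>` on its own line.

1. evClear: (Recover) → mode=Retreat action=rotate
2. evDone: (Retreat) → mode=Manipulate action=rotate
3. evDone: (Manipulate) → mode=Recover action=close_gripper
4. evError: (Recover) → mode=Survey action=rotate

final mode: Survey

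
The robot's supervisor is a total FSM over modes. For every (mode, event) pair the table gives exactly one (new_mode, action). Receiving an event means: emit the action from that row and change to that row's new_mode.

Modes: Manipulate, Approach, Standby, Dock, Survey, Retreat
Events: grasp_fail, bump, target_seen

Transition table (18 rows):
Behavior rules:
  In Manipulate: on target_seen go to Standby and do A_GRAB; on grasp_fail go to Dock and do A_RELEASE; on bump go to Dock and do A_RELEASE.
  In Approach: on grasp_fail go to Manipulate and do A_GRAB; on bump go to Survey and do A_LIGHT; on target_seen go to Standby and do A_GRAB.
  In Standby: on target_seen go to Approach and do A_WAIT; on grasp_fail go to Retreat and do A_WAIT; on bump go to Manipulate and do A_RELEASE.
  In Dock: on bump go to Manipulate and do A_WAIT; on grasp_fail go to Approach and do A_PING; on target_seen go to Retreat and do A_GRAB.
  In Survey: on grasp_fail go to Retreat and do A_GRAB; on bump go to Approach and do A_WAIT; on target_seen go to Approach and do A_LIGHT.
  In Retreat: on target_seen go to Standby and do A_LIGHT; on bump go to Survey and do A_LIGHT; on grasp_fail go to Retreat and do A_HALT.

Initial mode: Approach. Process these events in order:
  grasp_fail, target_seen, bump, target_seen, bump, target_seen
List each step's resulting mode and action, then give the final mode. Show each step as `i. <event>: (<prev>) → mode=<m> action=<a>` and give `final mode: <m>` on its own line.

1. grasp_fail: (Approach) → mode=Manipulate action=A_GRAB
2. target_seen: (Manipulate) → mode=Standby action=A_GRAB
3. bump: (Standby) → mode=Manipulate action=A_RELEASE
4. target_seen: (Manipulate) → mode=Standby action=A_GRAB
5. bump: (Standby) → mode=Manipulate action=A_RELEASE
6. target_seen: (Manipulate) → mode=Standby action=A_GRAB

final mode: Standby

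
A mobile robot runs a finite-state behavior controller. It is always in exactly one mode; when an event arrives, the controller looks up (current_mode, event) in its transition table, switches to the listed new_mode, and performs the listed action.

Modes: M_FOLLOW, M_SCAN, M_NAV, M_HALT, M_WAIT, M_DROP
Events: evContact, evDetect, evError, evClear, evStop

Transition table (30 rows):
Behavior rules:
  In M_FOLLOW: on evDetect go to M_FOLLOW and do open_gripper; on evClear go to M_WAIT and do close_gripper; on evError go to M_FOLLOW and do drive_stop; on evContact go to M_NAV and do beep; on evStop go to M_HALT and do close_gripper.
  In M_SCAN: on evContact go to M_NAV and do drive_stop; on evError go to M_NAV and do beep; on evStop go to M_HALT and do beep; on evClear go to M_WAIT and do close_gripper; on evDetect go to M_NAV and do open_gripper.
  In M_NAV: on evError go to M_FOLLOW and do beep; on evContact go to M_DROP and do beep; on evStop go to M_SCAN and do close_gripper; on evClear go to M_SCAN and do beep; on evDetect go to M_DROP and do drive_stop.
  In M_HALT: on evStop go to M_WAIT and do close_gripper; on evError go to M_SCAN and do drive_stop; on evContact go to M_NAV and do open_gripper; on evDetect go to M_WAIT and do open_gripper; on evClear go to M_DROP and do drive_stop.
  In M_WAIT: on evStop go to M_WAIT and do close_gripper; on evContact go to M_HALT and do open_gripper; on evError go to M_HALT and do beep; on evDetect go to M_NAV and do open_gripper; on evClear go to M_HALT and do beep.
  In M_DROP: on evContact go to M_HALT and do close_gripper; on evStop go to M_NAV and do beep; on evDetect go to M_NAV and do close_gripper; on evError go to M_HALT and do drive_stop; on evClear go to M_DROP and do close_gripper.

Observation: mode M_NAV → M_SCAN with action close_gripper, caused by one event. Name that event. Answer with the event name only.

evStop

try evContact: (M_NAV, evContact) → (M_DROP, beep)
try evDetect: (M_NAV, evDetect) → (M_DROP, drive_stop)
try evError: (M_NAV, evError) → (M_FOLLOW, beep)
try evClear: (M_NAV, evClear) → (M_SCAN, beep)
try evStop: (M_NAV, evStop) → (M_SCAN, close_gripper)  ← matches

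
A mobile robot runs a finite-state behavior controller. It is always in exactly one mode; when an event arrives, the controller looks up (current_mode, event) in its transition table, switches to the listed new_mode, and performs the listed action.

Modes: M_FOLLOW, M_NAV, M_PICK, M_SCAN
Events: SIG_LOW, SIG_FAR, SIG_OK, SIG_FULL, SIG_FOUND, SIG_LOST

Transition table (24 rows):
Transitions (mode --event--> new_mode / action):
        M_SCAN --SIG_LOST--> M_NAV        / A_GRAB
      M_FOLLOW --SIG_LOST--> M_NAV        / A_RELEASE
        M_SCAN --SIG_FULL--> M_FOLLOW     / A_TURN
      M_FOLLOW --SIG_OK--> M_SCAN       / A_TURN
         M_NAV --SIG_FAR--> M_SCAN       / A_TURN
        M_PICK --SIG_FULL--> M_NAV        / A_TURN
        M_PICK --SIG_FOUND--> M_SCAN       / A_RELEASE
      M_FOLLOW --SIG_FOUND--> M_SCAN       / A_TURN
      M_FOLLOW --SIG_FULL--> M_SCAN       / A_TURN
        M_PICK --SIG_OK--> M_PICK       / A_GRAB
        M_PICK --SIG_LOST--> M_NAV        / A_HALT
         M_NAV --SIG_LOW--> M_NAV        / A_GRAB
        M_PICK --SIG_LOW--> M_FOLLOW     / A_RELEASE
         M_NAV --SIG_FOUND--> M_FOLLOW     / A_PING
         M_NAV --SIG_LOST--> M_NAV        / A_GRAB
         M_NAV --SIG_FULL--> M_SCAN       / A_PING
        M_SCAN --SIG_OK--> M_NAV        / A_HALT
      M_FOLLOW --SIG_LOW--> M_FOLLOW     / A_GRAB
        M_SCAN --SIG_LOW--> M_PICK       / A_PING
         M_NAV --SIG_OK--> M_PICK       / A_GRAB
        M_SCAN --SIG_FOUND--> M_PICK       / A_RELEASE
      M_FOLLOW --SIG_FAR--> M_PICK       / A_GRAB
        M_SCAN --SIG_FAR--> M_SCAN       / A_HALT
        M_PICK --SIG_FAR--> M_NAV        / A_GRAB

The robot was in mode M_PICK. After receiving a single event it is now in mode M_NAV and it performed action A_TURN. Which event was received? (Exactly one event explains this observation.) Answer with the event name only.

try SIG_LOW: (M_PICK, SIG_LOW) → (M_FOLLOW, A_RELEASE)
try SIG_FAR: (M_PICK, SIG_FAR) → (M_NAV, A_GRAB)
try SIG_OK: (M_PICK, SIG_OK) → (M_PICK, A_GRAB)
try SIG_FULL: (M_PICK, SIG_FULL) → (M_NAV, A_TURN)  ← matches
try SIG_FOUND: (M_PICK, SIG_FOUND) → (M_SCAN, A_RELEASE)
try SIG_LOST: (M_PICK, SIG_LOST) → (M_NAV, A_HALT)

SIG_FULL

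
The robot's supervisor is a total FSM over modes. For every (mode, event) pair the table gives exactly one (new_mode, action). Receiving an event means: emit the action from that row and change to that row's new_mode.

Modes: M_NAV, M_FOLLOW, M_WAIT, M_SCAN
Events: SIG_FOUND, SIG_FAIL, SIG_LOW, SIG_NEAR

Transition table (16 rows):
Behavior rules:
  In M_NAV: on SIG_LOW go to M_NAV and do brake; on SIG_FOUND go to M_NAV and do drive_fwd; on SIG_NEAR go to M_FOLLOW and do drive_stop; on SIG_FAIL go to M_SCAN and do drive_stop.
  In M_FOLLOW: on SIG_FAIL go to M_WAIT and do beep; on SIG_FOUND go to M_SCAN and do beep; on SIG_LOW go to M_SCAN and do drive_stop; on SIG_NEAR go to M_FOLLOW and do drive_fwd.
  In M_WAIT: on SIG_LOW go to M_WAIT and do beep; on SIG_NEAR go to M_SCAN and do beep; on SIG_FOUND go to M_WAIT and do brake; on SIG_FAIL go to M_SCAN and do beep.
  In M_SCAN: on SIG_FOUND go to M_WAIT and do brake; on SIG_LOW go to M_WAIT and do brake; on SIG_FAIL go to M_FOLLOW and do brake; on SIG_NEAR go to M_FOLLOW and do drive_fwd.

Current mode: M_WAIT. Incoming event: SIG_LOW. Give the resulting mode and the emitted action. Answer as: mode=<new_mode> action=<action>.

current mode = M_WAIT; filter table to that mode:
  (M_WAIT, SIG_LOW) → (M_WAIT, beep)  ← event matches
  (M_WAIT, SIG_NEAR) → (M_SCAN, beep)
  (M_WAIT, SIG_FOUND) → (M_WAIT, brake)
  (M_WAIT, SIG_FAIL) → (M_SCAN, beep)
event = SIG_LOW selects (M_WAIT, beep)

mode=M_WAIT action=beep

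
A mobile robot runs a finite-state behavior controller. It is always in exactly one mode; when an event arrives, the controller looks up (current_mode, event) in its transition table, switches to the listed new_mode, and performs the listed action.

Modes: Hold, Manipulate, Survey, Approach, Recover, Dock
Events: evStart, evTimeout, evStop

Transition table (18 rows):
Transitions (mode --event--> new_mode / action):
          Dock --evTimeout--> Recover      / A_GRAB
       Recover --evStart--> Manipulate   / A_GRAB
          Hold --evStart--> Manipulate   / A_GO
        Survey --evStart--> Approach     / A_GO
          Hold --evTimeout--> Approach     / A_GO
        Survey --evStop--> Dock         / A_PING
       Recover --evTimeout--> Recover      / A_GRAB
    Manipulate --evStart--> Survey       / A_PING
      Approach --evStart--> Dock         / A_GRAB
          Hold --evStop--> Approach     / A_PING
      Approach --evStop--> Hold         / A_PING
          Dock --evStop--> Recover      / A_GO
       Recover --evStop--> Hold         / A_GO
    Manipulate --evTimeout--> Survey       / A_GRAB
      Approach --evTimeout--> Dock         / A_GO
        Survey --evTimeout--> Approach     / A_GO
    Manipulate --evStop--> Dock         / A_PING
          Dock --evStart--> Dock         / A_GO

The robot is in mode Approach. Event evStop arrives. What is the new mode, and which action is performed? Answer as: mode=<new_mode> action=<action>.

mode=Hold action=A_PING

current mode = Approach; filter table to that mode:
  (Approach, evStart) → (Dock, A_GRAB)
  (Approach, evStop) → (Hold, A_PING)  ← event matches
  (Approach, evTimeout) → (Dock, A_GO)
event = evStop selects (Hold, A_PING)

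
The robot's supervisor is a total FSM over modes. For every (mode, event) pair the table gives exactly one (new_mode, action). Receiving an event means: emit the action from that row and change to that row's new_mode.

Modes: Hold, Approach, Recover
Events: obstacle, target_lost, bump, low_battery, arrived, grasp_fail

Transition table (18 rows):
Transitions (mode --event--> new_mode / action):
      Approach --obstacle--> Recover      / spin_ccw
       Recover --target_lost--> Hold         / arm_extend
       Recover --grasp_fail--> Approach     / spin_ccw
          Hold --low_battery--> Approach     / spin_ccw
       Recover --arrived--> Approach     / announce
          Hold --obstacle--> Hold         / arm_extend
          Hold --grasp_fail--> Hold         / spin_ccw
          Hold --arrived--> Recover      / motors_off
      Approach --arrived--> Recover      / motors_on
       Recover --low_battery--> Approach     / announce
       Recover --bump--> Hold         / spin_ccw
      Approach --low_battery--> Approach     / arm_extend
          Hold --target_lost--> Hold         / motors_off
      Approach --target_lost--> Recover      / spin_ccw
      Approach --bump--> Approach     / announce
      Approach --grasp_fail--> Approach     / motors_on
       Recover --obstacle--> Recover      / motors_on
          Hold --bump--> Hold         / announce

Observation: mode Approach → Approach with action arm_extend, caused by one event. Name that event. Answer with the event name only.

low_battery

try obstacle: (Approach, obstacle) → (Recover, spin_ccw)
try target_lost: (Approach, target_lost) → (Recover, spin_ccw)
try bump: (Approach, bump) → (Approach, announce)
try low_battery: (Approach, low_battery) → (Approach, arm_extend)  ← matches
try arrived: (Approach, arrived) → (Recover, motors_on)
try grasp_fail: (Approach, grasp_fail) → (Approach, motors_on)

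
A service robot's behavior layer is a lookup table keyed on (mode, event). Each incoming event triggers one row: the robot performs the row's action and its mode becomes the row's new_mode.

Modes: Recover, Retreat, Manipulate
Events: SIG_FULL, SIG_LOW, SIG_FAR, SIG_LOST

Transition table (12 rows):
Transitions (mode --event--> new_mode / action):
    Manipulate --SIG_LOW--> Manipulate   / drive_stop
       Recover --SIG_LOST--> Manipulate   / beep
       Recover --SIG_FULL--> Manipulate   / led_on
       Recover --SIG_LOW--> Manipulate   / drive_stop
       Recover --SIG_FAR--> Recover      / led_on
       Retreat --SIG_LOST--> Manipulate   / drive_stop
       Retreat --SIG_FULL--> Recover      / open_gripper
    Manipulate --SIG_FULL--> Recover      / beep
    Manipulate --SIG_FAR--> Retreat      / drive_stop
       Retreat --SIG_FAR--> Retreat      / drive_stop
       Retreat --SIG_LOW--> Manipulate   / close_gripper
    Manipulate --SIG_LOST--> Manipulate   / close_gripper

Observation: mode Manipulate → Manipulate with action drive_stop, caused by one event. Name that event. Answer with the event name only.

try SIG_FULL: (Manipulate, SIG_FULL) → (Recover, beep)
try SIG_LOW: (Manipulate, SIG_LOW) → (Manipulate, drive_stop)  ← matches
try SIG_FAR: (Manipulate, SIG_FAR) → (Retreat, drive_stop)
try SIG_LOST: (Manipulate, SIG_LOST) → (Manipulate, close_gripper)

SIG_LOW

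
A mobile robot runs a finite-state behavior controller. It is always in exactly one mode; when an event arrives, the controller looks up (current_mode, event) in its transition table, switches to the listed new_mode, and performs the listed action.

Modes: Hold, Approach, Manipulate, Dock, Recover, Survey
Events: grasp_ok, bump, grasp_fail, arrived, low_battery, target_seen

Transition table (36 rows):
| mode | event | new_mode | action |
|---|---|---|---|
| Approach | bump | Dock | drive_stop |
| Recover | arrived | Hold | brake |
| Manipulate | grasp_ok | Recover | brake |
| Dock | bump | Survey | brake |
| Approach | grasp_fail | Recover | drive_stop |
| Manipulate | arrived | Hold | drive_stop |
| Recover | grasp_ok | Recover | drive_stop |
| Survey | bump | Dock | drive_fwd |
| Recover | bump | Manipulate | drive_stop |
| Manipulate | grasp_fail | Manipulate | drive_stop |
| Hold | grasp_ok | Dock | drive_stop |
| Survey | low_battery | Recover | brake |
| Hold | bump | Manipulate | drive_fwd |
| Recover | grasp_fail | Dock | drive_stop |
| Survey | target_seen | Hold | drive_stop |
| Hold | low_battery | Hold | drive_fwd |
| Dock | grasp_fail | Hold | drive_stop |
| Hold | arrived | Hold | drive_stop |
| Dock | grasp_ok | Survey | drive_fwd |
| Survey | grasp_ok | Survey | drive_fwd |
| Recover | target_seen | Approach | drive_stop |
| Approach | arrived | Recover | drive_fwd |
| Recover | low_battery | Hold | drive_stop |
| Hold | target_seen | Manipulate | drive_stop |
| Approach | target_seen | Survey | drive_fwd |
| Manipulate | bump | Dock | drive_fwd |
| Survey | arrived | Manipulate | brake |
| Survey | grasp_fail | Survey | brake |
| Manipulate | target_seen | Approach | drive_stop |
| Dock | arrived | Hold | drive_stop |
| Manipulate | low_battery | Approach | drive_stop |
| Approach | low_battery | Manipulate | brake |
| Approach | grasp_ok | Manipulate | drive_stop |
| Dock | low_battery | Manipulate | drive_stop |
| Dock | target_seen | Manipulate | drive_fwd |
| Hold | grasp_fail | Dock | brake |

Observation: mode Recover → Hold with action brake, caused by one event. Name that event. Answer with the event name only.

arrived

try grasp_ok: (Recover, grasp_ok) → (Recover, drive_stop)
try bump: (Recover, bump) → (Manipulate, drive_stop)
try grasp_fail: (Recover, grasp_fail) → (Dock, drive_stop)
try arrived: (Recover, arrived) → (Hold, brake)  ← matches
try low_battery: (Recover, low_battery) → (Hold, drive_stop)
try target_seen: (Recover, target_seen) → (Approach, drive_stop)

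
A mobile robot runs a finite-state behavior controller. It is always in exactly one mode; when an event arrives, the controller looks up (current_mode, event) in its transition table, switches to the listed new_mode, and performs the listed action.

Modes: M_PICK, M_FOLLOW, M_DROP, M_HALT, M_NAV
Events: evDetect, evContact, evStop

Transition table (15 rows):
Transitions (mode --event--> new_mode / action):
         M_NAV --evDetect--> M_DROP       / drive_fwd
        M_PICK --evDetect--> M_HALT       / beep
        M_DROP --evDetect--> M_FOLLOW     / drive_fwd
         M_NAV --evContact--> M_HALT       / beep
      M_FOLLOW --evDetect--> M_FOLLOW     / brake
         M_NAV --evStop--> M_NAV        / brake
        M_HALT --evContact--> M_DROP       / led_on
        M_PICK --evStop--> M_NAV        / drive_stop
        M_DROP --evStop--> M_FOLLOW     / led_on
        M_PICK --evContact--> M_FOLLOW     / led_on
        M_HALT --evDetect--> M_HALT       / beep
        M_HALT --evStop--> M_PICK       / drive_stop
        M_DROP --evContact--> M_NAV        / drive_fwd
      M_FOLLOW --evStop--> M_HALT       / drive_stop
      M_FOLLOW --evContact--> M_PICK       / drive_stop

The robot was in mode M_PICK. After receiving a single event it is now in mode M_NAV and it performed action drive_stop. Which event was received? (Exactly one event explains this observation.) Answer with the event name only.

evStop

try evDetect: (M_PICK, evDetect) → (M_HALT, beep)
try evContact: (M_PICK, evContact) → (M_FOLLOW, led_on)
try evStop: (M_PICK, evStop) → (M_NAV, drive_stop)  ← matches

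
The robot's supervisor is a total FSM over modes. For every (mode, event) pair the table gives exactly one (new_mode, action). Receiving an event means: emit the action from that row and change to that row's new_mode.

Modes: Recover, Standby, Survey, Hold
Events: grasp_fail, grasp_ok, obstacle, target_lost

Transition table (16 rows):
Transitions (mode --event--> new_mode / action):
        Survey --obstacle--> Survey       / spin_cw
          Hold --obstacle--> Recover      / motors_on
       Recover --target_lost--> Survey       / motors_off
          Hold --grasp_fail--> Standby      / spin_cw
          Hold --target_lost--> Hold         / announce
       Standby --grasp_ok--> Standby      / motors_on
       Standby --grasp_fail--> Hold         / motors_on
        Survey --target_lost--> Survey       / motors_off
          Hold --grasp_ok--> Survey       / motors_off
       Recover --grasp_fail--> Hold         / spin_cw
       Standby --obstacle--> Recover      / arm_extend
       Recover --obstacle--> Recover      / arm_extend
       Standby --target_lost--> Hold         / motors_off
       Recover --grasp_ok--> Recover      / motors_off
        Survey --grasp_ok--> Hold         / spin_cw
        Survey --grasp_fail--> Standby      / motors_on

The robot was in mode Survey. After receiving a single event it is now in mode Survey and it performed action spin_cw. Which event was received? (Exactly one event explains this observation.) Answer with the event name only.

try grasp_fail: (Survey, grasp_fail) → (Standby, motors_on)
try grasp_ok: (Survey, grasp_ok) → (Hold, spin_cw)
try obstacle: (Survey, obstacle) → (Survey, spin_cw)  ← matches
try target_lost: (Survey, target_lost) → (Survey, motors_off)

obstacle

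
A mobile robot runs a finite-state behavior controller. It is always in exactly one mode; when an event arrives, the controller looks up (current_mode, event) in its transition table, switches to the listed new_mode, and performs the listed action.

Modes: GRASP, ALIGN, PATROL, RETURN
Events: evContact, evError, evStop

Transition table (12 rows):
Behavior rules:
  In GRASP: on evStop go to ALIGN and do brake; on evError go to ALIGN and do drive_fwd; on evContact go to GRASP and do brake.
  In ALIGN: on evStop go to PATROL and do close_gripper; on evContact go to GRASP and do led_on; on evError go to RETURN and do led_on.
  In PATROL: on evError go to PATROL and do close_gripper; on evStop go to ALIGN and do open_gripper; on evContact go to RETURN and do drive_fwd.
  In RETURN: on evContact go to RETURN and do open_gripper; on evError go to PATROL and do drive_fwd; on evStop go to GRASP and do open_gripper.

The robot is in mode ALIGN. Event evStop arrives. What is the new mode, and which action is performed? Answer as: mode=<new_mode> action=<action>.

mode=PATROL action=close_gripper

current mode = ALIGN; filter table to that mode:
  (ALIGN, evStop) → (PATROL, close_gripper)  ← event matches
  (ALIGN, evContact) → (GRASP, led_on)
  (ALIGN, evError) → (RETURN, led_on)
event = evStop selects (PATROL, close_gripper)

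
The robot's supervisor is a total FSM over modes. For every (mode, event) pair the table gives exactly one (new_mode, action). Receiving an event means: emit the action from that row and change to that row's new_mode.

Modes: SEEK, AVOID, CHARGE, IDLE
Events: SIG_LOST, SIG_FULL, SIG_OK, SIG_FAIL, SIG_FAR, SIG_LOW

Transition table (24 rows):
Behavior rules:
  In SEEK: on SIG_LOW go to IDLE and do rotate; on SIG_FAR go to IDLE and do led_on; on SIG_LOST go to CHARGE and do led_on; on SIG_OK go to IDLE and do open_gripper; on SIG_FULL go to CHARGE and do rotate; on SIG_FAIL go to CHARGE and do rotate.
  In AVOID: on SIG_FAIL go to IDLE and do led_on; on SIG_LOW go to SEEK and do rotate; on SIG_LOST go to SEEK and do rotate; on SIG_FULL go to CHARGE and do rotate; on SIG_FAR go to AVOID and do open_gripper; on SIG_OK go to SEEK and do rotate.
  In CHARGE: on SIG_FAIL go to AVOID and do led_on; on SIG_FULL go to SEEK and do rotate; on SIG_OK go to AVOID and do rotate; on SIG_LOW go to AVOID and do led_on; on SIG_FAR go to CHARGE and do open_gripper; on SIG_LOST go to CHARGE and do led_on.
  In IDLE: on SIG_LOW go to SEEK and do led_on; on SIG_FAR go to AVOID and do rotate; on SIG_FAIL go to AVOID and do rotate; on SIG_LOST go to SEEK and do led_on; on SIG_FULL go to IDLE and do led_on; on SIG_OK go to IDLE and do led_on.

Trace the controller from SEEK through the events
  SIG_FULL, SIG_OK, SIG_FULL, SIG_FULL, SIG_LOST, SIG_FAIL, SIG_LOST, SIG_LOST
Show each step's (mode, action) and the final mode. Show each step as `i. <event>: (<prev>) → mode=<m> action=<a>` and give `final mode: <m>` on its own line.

final mode: CHARGE

1. SIG_FULL: (SEEK) → mode=CHARGE action=rotate
2. SIG_OK: (CHARGE) → mode=AVOID action=rotate
3. SIG_FULL: (AVOID) → mode=CHARGE action=rotate
4. SIG_FULL: (CHARGE) → mode=SEEK action=rotate
5. SIG_LOST: (SEEK) → mode=CHARGE action=led_on
6. SIG_FAIL: (CHARGE) → mode=AVOID action=led_on
7. SIG_LOST: (AVOID) → mode=SEEK action=rotate
8. SIG_LOST: (SEEK) → mode=CHARGE action=led_on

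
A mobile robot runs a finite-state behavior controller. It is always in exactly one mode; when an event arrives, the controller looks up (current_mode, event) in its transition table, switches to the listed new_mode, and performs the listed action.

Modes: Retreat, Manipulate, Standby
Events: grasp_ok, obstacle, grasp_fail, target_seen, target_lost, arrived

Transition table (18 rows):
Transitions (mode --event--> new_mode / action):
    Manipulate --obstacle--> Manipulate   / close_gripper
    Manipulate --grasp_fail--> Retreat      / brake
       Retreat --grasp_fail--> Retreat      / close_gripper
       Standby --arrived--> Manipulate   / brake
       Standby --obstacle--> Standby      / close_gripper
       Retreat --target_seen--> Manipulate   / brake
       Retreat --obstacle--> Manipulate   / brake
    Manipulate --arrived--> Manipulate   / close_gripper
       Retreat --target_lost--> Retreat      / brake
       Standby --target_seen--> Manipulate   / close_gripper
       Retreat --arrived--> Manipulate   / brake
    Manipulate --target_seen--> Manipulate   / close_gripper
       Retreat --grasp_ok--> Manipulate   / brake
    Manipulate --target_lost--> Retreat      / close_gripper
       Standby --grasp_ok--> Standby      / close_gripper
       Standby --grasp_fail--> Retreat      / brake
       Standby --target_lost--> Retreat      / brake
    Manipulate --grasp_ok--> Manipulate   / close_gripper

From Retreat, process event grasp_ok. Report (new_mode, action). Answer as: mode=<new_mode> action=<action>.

mode=Manipulate action=brake

current mode = Retreat; filter table to that mode:
  (Retreat, grasp_fail) → (Retreat, close_gripper)
  (Retreat, target_seen) → (Manipulate, brake)
  (Retreat, obstacle) → (Manipulate, brake)
  (Retreat, target_lost) → (Retreat, brake)
  (Retreat, arrived) → (Manipulate, brake)
  (Retreat, grasp_ok) → (Manipulate, brake)  ← event matches
event = grasp_ok selects (Manipulate, brake)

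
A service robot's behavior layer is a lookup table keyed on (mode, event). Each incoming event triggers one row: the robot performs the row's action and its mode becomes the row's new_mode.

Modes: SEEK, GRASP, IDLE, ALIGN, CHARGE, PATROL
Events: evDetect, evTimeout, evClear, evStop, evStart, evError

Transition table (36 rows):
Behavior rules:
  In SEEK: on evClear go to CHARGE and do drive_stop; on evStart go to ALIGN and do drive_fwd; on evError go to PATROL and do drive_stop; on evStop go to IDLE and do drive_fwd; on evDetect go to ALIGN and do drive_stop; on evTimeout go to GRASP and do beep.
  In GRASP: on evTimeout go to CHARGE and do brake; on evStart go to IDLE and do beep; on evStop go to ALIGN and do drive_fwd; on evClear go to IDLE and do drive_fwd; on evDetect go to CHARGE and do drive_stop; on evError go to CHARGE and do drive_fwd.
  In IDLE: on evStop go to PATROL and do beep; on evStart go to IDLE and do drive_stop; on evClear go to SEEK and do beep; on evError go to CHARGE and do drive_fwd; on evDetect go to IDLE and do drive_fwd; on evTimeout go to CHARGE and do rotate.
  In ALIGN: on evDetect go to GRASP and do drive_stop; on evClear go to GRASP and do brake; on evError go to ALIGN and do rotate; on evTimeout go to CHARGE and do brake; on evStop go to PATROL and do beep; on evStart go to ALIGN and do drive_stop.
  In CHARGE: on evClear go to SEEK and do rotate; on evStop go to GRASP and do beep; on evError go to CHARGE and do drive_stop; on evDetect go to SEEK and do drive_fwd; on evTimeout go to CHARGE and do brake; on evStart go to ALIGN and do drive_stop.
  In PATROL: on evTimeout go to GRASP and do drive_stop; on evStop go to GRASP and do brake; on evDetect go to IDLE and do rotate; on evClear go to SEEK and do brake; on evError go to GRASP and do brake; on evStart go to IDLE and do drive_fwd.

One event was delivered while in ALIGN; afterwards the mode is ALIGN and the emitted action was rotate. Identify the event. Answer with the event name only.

evError

try evDetect: (ALIGN, evDetect) → (GRASP, drive_stop)
try evTimeout: (ALIGN, evTimeout) → (CHARGE, brake)
try evClear: (ALIGN, evClear) → (GRASP, brake)
try evStop: (ALIGN, evStop) → (PATROL, beep)
try evStart: (ALIGN, evStart) → (ALIGN, drive_stop)
try evError: (ALIGN, evError) → (ALIGN, rotate)  ← matches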